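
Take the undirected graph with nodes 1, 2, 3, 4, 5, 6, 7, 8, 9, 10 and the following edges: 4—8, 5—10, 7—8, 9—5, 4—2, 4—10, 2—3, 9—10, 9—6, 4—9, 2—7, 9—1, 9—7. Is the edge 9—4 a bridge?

No

After removing 9—4, the path 9-10-4 still connects them, so the edge is not a bridge.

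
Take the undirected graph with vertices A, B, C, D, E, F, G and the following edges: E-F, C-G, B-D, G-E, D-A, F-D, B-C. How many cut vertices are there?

Removing D increases the component count from 1 to 2, so D is a cut vertex.
By contrast removing C leaves 1 component; it is not a cut vertex. No other vertex is a cut vertex either.

1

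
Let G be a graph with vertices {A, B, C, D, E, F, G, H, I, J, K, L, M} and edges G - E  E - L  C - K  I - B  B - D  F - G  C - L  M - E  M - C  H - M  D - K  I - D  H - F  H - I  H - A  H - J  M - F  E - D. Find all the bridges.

A-H, H-J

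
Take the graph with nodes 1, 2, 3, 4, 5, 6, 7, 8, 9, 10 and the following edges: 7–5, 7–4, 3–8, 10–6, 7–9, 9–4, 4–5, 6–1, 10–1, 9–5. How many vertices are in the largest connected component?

4

2 is isolated — a component by itself.
Starting from 3 we can reach 3, 8. That is one component of size 2.
Starting from 1 we can reach 1, 6, 10. That is one component of size 3.
Starting from 4 we can reach 4, 5, 7, 9. That is one component of size 4.
The largest has 4 vertices.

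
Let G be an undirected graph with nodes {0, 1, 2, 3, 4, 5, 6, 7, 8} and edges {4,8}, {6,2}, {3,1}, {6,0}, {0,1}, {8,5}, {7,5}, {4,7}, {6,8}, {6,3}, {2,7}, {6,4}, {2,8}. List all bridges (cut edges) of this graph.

none

The edges on the cycle 6-4-8-6 are not bridges since each lies on that cycle.
Every edge lies on some cycle, so there are no bridges.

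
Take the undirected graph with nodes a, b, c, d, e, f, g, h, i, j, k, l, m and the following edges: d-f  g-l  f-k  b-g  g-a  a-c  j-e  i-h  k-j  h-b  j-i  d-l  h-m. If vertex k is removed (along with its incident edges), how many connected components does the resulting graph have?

With k gone, the remaining components are: {a, b, c, d, e, f, g, h, i, j, l, m}.
That is 1 component.

1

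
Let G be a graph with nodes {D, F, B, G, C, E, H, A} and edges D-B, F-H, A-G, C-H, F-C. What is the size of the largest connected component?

3

E is isolated — a component by itself.
Starting from A we can reach A, G. That is one component of size 2.
Starting from B we can reach B, D. That is one component of size 2.
Starting from C we can reach C, F, H. That is one component of size 3.
The largest has 3 vertices.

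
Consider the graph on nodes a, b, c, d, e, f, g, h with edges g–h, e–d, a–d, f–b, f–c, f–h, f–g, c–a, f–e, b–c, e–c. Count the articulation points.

1

Removing f increases the component count from 1 to 2, so f is a cut vertex.
By contrast removing c leaves 1 component; it is not a cut vertex. No other vertex is a cut vertex either.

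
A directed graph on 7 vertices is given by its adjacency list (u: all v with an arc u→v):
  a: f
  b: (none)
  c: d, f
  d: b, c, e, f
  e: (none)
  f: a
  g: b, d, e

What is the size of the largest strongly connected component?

2

{a, f} are all mutually reachable — one SCC of size 2.
{c, d} are all mutually reachable — one SCC of size 2.
{b} is an SCC by itself.
{e} is an SCC by itself.
{g} is an SCC by itself.
The largest has 2 vertices.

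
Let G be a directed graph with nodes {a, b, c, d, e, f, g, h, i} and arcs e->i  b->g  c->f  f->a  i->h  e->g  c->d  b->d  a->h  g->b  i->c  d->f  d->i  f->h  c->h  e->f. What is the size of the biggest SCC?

3

{c, d, i} are all mutually reachable — one SCC of size 3.
{b, g} are all mutually reachable — one SCC of size 2.
{e} is an SCC by itself.
{h} is an SCC by itself.
{f} is an SCC by itself.
(and 1 more singleton SCC)
The largest has 3 vertices.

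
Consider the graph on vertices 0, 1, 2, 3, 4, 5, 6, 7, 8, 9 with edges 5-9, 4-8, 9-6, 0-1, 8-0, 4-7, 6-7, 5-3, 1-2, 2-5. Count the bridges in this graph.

The edges on the cycle 4-8-0-1-2-5-9-6-7-4 are not bridges since each lies on that cycle.
But removing 3-5 disconnects 3 from 5 — this is a bridge.

1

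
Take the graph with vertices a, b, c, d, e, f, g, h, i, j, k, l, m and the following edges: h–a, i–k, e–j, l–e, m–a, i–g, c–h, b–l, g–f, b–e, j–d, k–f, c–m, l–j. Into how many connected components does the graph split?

3

Starting from f we can reach f, g, i, k. That is one component of size 4.
Starting from a we can reach a, c, h, m. That is one component of size 4.
Starting from b we can reach b, d, e, j, l. That is one component of size 5.
Total: 3 components.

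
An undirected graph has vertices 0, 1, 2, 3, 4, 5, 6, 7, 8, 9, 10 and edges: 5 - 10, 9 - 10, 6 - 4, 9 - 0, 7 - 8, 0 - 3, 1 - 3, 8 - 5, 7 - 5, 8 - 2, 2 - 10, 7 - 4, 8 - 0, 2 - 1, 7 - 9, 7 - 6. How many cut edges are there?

0

The edges on the cycle 7-6-4-7 are not bridges since each lies on that cycle.
Every edge lies on some cycle, so there are no bridges.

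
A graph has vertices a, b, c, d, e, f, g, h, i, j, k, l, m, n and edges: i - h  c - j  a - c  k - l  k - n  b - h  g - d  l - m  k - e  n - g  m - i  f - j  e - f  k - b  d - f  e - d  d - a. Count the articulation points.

1

Removing k increases the component count from 1 to 2, so k is a cut vertex.
By contrast removing h leaves 1 component; it is not a cut vertex. No other vertex is a cut vertex either.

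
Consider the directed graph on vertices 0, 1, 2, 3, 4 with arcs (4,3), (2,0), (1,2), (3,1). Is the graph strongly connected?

There is no directed path from 3 to 4, so the graph is not strongly connected.

No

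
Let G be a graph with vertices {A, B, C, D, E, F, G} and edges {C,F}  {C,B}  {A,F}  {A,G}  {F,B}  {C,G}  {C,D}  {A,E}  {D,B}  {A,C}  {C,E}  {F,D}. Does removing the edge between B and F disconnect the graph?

No

After removing B-F, the path B-C-F still connects them, so the edge is not a bridge.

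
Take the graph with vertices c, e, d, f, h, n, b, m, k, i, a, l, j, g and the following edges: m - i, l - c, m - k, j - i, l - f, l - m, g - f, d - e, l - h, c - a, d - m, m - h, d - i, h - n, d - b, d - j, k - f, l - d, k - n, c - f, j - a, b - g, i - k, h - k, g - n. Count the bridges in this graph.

The edges on the cycle l-d-b-g-n-h-l are not bridges since each lies on that cycle.
But removing d - e disconnects d from e — this is a bridge.

1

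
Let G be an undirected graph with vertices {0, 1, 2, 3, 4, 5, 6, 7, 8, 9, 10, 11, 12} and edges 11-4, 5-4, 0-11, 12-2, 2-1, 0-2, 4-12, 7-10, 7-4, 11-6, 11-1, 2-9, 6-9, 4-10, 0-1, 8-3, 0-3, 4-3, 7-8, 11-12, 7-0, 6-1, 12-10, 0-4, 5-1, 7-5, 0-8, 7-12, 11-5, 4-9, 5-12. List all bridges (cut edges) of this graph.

none

The edges on the cycle 7-0-11-5-12-4-7 are not bridges since each lies on that cycle.
Every edge lies on some cycle, so there are no bridges.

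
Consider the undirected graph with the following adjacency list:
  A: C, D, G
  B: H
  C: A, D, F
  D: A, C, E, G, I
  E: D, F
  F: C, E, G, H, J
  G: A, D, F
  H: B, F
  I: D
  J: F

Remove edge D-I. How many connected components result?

2

Before removal there is 1 component.
D-I is a bridge — removing it separates D's side from I's side.
After removal: 2 components.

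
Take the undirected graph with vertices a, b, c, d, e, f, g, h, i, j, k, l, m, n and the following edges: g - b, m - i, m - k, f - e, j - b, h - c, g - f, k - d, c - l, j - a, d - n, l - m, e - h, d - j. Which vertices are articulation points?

d, j, m

Removing d increases the component count from 1 to 2, so d is a cut vertex.
Removing j increases the component count from 1 to 2, so j is a cut vertex.
Removing m increases the component count from 1 to 2, so m is a cut vertex.
By contrast removing g leaves 1 component; it is not a cut vertex. No other vertex is a cut vertex either.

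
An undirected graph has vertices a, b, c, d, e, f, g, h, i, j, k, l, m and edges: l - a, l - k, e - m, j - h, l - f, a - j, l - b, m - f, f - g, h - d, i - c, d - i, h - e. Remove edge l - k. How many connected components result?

2

Before removal there is 1 component.
l - k is a bridge — removing it separates l's side from k's side.
After removal: 2 components.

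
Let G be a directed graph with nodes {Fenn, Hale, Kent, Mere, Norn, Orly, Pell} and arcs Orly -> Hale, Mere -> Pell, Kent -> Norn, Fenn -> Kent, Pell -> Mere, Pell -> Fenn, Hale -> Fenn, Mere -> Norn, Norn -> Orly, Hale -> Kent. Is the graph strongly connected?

There is no directed path from Kent to Mere, so the graph is not strongly connected.

No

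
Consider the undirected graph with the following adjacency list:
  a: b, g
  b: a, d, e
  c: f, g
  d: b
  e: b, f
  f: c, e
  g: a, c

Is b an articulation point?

Deleting b raises the number of components from 1 to 2, so b is a cut vertex.

Yes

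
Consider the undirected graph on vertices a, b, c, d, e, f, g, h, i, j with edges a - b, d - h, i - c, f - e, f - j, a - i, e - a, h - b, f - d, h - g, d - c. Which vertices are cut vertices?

Removing f increases the component count from 1 to 2, so f is a cut vertex.
Removing h increases the component count from 1 to 2, so h is a cut vertex.
By contrast removing e leaves 1 component; it is not a cut vertex. No other vertex is a cut vertex either.

f, h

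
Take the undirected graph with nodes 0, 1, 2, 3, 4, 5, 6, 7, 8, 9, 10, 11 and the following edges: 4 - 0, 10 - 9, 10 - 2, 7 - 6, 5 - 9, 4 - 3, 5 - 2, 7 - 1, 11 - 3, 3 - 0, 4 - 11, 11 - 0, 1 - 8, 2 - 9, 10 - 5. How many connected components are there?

3

Starting from 0 we can reach 0, 3, 4, 11. That is one component of size 4.
Starting from 1 we can reach 1, 6, 7, 8. That is one component of size 4.
Starting from 2 we can reach 2, 5, 9, 10. That is one component of size 4.
Total: 3 components.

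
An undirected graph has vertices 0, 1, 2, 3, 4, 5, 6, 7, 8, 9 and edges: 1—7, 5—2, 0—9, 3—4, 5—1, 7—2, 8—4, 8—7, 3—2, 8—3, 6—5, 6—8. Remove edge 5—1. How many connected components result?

2

5 and 1 are still connected via 5-2-7-1, so the component count stays at 2.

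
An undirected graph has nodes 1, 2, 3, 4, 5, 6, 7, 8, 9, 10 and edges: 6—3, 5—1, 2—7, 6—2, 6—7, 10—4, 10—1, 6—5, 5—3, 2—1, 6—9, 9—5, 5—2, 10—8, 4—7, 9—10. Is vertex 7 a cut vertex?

Deleting 7 leaves 1 component (was 1) (its neighbors 2, 4, 6 remain connected to each other), so 7 is not a cut vertex.

No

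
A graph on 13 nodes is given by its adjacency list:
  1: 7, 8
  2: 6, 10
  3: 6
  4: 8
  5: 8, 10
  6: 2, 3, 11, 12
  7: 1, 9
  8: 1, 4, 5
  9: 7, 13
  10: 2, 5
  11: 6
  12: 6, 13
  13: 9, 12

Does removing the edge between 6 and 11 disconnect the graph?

Yes

Removing 6-11 leaves no path between 6 and 11: the component count goes from 1 to 2. So it is a bridge.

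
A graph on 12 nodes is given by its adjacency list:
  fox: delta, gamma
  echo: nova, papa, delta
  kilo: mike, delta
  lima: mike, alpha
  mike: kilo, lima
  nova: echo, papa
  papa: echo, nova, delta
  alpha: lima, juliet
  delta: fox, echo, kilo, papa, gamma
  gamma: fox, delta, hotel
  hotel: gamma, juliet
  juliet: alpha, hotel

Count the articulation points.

Removing delta increases the component count from 1 to 2, so delta is a cut vertex.
By contrast removing fox leaves 1 component; it is not a cut vertex. No other vertex is a cut vertex either.

1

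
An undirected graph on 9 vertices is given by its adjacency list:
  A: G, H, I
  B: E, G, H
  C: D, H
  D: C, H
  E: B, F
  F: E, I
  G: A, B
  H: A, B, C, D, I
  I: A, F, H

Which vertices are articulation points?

Removing H increases the component count from 1 to 2, so H is a cut vertex.
By contrast removing D leaves 1 component; it is not a cut vertex. No other vertex is a cut vertex either.

H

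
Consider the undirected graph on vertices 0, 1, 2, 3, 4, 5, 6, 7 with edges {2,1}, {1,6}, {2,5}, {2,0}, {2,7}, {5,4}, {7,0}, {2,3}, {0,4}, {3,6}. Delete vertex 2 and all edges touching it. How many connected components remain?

2

With 2 gone, the remaining components are: {1, 3, 6}; {0, 4, 5, 7}.
That is 2 components.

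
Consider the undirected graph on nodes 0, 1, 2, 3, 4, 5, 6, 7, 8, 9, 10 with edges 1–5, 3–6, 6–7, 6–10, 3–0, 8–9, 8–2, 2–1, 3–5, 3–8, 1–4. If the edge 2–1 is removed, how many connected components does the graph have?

1

2 and 1 are still connected via 2-8-3-5-1, so the component count stays at 1.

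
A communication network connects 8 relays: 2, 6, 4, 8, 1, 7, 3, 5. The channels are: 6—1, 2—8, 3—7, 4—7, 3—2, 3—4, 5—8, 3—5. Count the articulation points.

Removing 3 increases the component count from 2 to 3, so 3 is a cut vertex.
By contrast removing 4 leaves 2 components; it is not a cut vertex. No other vertex is a cut vertex either.

1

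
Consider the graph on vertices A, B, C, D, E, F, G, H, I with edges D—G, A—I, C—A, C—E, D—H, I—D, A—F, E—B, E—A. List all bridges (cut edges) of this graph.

A-F, A-I, B-E, D-G, D-H, D-I

The edges on the cycle C-E-A-C are not bridges since each lies on that cycle.
But removing E—B disconnects E from B; removing A—I disconnects A from I; removing A—F disconnects A from F; removing I—D disconnects I from D — these are bridges.
In total 6 edges are bridges.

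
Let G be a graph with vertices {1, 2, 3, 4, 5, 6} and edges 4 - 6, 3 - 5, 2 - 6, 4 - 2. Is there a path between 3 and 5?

From 3 we can reach 3, 5, which includes 5.

Yes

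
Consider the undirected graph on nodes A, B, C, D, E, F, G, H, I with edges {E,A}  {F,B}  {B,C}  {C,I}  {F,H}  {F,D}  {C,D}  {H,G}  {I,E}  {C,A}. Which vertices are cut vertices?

Removing C increases the component count from 1 to 2, so C is a cut vertex.
Removing F increases the component count from 1 to 2, so F is a cut vertex.
Removing H increases the component count from 1 to 2, so H is a cut vertex.
By contrast removing G leaves 1 component; it is not a cut vertex. No other vertex is a cut vertex either.

C, F, H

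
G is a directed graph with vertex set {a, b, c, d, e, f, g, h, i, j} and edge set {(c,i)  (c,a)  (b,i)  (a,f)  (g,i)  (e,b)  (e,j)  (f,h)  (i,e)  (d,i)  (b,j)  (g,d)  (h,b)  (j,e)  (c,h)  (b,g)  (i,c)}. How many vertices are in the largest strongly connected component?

10

{a, b, c, d, e, f, g, h, i, j} are all mutually reachable — one SCC of size 10.
The largest has 10 vertices.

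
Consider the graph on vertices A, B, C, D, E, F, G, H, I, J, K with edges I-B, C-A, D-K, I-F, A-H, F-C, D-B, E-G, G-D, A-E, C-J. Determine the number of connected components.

1

Starting from A we can reach A, B, C, D, E, F, G, H, I, J, K. That is one component of size 11.
Total: 1 component.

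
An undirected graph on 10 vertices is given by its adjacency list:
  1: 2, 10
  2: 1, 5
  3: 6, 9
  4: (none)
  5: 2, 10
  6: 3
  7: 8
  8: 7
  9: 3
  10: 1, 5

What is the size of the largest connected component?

4 is isolated — a component by itself.
Starting from 7 we can reach 7, 8. That is one component of size 2.
Starting from 3 we can reach 3, 6, 9. That is one component of size 3.
Starting from 1 we can reach 1, 2, 5, 10. That is one component of size 4.
The largest has 4 vertices.

4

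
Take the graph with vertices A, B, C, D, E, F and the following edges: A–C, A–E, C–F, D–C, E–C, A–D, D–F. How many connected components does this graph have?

B is isolated — a component by itself.
Starting from A we can reach A, C, D, E, F. That is one component of size 5.
Total: 2 components.

2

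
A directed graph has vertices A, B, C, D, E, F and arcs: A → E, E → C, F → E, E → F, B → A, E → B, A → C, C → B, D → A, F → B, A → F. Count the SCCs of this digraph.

{A, B, C, E, F} are all mutually reachable — one SCC of size 5.
{D} is an SCC by itself.
That gives 2 strongly connected components.

2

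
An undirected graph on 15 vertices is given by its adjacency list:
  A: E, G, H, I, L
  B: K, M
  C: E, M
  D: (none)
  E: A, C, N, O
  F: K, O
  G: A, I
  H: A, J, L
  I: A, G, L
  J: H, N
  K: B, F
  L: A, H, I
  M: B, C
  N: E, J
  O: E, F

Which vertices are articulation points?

E

Removing E increases the component count from 2 to 3, so E is a cut vertex.
By contrast removing C leaves 2 components; it is not a cut vertex. No other vertex is a cut vertex either.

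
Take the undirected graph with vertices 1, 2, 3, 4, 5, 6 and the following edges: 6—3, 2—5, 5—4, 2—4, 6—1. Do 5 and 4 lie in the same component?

Yes

From 5 we can reach 2, 4, 5, which includes 4.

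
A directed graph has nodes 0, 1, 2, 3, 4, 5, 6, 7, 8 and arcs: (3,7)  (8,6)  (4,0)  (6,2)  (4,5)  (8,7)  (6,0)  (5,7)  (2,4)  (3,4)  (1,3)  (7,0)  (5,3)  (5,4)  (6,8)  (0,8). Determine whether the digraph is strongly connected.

There is no directed path from 8 to 1, so the graph is not strongly connected.

No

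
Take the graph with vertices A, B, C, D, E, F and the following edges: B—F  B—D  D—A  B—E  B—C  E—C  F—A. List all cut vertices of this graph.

Removing B increases the component count from 1 to 2, so B is a cut vertex.
By contrast removing A leaves 1 component; it is not a cut vertex. No other vertex is a cut vertex either.

B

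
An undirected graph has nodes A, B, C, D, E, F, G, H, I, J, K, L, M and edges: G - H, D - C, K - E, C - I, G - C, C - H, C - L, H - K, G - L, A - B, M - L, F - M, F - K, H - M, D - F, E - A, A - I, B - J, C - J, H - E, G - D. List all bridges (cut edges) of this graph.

none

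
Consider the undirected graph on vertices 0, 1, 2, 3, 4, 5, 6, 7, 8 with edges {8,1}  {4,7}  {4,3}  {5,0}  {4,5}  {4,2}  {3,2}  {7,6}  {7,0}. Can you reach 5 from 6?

From 6 we can reach 0, 2, 3, 4, 5, 6, 7, which includes 5.

Yes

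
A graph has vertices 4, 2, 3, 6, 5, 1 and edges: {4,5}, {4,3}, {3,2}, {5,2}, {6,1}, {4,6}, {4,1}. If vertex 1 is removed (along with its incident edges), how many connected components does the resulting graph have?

1

With 1 gone, the remaining components are: {2, 3, 4, 5, 6}.
That is 1 component.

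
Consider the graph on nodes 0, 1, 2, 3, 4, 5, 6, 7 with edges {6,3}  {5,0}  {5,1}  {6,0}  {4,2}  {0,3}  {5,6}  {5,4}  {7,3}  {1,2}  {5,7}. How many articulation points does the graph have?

Removing 5 increases the component count from 1 to 2, so 5 is a cut vertex.
By contrast removing 1 leaves 1 component; it is not a cut vertex. No other vertex is a cut vertex either.

1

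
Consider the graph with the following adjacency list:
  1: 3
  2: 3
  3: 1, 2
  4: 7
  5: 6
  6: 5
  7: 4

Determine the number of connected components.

3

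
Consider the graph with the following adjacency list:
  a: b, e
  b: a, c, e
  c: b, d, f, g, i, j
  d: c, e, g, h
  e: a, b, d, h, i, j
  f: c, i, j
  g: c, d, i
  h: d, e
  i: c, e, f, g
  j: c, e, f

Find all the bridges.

none

The edges on the cycle e-i-f-j-e are not bridges since each lies on that cycle.
Every edge lies on some cycle, so there are no bridges.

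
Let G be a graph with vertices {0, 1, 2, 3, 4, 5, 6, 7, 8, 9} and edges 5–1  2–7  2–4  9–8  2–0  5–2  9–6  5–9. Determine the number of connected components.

3 is isolated — a component by itself.
Starting from 0 we can reach 0, 1, 2, 4, 5, 6, 7, 8, 9. That is one component of size 9.
Total: 2 components.

2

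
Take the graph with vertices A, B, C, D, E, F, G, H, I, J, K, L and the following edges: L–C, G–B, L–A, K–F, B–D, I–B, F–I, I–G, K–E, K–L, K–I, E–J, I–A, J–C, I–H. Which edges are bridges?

B-D, H-I

The edges on the cycle K-F-I-K are not bridges since each lies on that cycle.
But removing I–H disconnects I from H; removing D–B disconnects D from B — these are bridges.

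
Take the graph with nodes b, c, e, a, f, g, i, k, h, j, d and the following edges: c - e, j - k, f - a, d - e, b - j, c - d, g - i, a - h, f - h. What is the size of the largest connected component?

3

Starting from g we can reach g, i. That is one component of size 2.
Starting from b we can reach b, j, k. That is one component of size 3.
Starting from a we can reach a, f, h. That is one component of size 3.
Starting from c we can reach c, d, e. That is one component of size 3.
The largest has 3 vertices.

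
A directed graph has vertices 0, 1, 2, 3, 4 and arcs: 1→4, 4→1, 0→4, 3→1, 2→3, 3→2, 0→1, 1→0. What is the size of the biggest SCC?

3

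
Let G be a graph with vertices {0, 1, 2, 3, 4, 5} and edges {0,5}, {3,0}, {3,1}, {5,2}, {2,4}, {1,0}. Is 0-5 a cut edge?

Yes

Removing 0-5 leaves no path between 0 and 5: the component count goes from 1 to 2. So it is a bridge.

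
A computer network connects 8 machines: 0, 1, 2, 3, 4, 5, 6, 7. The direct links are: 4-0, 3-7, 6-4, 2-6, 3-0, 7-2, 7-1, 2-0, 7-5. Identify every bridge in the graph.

The edges on the cycle 3-7-2-6-4-0-3 are not bridges since each lies on that cycle.
But removing 1-7 disconnects 1 from 7; removing 5-7 disconnects 5 from 7 — these are bridges.

1-7, 5-7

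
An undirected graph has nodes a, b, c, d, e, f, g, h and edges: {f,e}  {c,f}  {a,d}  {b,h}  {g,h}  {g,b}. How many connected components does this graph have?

Starting from a we can reach a, d. That is one component of size 2.
Starting from b we can reach b, g, h. That is one component of size 3.
Starting from c we can reach c, e, f. That is one component of size 3.
Total: 3 components.

3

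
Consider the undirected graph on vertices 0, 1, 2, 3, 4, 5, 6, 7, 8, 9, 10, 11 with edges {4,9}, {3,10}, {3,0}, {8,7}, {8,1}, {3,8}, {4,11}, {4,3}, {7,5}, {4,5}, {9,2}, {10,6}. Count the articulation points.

5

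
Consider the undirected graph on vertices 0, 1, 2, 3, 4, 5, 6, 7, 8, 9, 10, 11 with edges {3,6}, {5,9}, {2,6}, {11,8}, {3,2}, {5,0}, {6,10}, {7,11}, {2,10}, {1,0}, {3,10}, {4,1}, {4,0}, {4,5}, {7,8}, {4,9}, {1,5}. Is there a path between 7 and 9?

The component containing 7 is {7, 8, 11}, and 9 is not in it.

No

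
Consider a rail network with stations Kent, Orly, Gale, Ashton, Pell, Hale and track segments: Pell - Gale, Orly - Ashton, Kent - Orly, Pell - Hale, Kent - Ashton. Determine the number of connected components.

2

Starting from Gale we can reach Gale, Hale, Pell. That is one component of size 3.
Starting from Kent we can reach Kent, Orly, Ashton. That is one component of size 3.
Total: 2 components.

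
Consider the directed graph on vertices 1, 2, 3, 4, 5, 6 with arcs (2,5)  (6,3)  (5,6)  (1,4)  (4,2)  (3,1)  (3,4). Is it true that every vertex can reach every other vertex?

From 6 we can reach every vertex (1, 2, 3, 4, 5, 6), and every vertex can reach 6 (1, 2, 3, 4, 5, 6). So the whole graph is one strongly connected component.

Yes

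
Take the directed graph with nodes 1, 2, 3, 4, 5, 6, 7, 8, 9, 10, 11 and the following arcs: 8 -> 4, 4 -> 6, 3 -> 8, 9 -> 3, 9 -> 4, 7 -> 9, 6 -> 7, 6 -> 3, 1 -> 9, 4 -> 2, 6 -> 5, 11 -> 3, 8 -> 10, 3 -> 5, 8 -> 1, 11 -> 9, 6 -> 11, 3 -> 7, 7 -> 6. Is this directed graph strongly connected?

There is no directed path from 10 to 8, so the graph is not strongly connected.

No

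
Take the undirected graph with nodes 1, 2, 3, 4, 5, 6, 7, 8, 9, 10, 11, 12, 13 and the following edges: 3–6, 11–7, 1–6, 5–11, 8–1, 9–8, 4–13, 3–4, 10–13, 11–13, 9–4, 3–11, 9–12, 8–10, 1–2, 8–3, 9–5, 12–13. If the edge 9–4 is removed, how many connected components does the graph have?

1

9 and 4 are still connected via 9-8-3-4, so the component count stays at 1.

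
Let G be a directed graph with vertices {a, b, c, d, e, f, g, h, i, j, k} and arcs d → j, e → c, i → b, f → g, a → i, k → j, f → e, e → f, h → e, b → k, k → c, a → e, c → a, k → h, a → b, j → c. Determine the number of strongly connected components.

3

{a, b, c, e, f, h, i, j, k} are all mutually reachable — one SCC of size 9.
{d} is an SCC by itself.
{g} is an SCC by itself.
That gives 3 strongly connected components.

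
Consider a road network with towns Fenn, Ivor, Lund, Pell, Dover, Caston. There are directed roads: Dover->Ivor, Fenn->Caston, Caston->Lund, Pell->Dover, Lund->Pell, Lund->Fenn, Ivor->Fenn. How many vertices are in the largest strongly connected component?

6

{Fenn, Ivor, Lund, Pell, Dover, Caston} are all mutually reachable — one SCC of size 6.
The largest has 6 vertices.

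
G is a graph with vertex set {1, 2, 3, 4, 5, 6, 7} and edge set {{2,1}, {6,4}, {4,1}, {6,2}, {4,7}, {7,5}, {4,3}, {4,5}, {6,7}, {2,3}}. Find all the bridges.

none

The edges on the cycle 6-4-1-2-6 are not bridges since each lies on that cycle.
Every edge lies on some cycle, so there are no bridges.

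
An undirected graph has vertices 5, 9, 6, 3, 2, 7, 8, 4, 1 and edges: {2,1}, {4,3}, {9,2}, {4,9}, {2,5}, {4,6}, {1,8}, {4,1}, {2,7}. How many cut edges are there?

The edges on the cycle 4-9-2-1-4 are not bridges since each lies on that cycle.
But removing 2 - 5 disconnects 2 from 5; removing 4 - 3 disconnects 4 from 3; removing 4 - 6 disconnects 4 from 6; removing 8 - 1 disconnects 8 from 1 — these are bridges.
In total 5 edges are bridges.

5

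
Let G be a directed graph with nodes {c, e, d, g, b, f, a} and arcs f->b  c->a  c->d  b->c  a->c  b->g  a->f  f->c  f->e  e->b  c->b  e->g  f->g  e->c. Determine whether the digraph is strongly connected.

There is no directed path from d to b, so the graph is not strongly connected.

No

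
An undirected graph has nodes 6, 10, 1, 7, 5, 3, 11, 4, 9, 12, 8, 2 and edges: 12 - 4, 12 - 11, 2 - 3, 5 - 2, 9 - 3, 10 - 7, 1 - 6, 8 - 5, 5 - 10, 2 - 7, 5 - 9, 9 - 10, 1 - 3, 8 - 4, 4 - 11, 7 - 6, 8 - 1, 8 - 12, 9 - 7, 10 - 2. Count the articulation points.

1

Removing 8 increases the component count from 1 to 2, so 8 is a cut vertex.
By contrast removing 2 leaves 1 component; it is not a cut vertex. No other vertex is a cut vertex either.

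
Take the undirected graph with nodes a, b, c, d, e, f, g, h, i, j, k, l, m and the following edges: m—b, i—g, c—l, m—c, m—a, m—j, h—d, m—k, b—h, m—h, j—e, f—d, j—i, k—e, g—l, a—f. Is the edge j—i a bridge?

No

After removing j—i, the path j-m-c-l-g-i still connects them, so the edge is not a bridge.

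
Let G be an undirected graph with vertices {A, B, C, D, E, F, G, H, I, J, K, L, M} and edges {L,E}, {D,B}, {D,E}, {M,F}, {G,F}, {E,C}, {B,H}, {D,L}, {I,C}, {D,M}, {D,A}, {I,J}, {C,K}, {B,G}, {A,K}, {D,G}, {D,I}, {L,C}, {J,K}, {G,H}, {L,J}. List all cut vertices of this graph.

Removing D increases the component count from 1 to 2, so D is a cut vertex.
By contrast removing J leaves 1 component; it is not a cut vertex. No other vertex is a cut vertex either.

D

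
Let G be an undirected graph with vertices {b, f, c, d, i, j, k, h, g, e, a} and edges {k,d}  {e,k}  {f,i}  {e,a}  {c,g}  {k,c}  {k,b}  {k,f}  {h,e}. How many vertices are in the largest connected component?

j is isolated — a component by itself.
Starting from a we can reach a, b, c, d, e, f, g, h, i, k. That is one component of size 10.
The largest has 10 vertices.

10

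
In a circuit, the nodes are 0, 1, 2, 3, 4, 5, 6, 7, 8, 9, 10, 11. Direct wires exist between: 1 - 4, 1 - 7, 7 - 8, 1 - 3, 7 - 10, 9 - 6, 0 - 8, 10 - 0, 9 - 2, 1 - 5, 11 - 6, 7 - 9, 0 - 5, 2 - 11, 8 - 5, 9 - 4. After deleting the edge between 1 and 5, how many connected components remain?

1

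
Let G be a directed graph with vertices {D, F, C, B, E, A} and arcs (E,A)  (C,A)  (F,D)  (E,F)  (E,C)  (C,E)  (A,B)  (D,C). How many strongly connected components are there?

{C, D, E, F} are all mutually reachable — one SCC of size 4.
{A} is an SCC by itself.
{B} is an SCC by itself.
That gives 3 strongly connected components.

3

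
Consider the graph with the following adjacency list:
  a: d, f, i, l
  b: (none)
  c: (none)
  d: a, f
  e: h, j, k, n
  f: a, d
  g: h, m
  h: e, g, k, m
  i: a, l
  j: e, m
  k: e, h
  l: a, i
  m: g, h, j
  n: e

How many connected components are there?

4

c is isolated — a component by itself.
b is isolated — a component by itself.
Starting from a we can reach a, d, f, i, l. That is one component of size 5.
Starting from e we can reach e, g, h, j, k, m, n. That is one component of size 7.
Total: 4 components.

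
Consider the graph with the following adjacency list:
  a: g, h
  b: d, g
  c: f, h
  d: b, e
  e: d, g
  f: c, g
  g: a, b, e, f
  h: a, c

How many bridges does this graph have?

0

The edges on the cycle g-e-d-b-g are not bridges since each lies on that cycle.
Every edge lies on some cycle, so there are no bridges.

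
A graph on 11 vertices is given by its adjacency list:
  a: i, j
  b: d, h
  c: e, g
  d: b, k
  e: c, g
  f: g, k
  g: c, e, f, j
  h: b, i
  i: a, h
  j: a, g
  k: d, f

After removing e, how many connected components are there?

With e gone, the remaining components are: {a, b, c, d, f, g, h, i, j, k}.
That is 1 component.

1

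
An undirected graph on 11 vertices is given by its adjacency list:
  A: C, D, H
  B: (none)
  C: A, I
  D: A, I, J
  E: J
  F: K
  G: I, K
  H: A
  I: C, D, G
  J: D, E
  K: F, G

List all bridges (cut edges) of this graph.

A-H, D-J, E-J, F-K, G-I, G-K

The edges on the cycle I-C-A-D-I are not bridges since each lies on that cycle.
But removing G-K disconnects G from K; removing D-J disconnects D from J; removing I-G disconnects I from G; removing E-J disconnects E from J — these are bridges.
In total 6 edges are bridges.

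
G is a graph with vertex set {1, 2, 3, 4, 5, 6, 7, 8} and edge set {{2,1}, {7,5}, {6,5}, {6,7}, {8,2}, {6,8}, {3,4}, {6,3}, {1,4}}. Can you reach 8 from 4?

Yes

From 4 we can reach 1, 2, 3, 4, 5, 6, 7, 8, which includes 8.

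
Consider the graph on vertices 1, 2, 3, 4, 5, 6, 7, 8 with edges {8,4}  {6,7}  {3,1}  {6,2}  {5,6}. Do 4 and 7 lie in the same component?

No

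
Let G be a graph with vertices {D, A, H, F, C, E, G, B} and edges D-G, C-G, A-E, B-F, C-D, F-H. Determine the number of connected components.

3

Starting from A we can reach A, E. That is one component of size 2.
Starting from B we can reach B, F, H. That is one component of size 3.
Starting from C we can reach C, D, G. That is one component of size 3.
Total: 3 components.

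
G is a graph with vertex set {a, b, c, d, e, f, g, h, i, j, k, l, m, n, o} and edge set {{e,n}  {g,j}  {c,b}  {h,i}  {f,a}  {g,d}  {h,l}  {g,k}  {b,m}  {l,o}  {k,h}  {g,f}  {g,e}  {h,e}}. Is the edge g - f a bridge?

Yes

Removing g - f leaves no path between g and f: the component count goes from 2 to 3. So it is a bridge.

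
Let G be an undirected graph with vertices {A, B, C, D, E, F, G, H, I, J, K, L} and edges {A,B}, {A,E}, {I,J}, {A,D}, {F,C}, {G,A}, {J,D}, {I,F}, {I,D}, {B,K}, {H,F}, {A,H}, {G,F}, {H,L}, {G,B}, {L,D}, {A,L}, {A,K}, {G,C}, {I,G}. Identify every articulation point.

Removing A increases the component count from 1 to 2, so A is a cut vertex.
By contrast removing B leaves 1 component; it is not a cut vertex. No other vertex is a cut vertex either.

A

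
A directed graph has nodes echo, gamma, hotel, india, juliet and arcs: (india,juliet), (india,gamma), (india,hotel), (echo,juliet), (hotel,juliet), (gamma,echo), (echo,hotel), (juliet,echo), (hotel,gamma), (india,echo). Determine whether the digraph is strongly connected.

There is no directed path from juliet to india, so the graph is not strongly connected.

No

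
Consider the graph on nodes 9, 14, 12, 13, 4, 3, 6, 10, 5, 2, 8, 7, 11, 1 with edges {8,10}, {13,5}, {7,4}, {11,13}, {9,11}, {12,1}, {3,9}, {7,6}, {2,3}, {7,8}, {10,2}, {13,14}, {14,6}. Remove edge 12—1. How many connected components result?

Before removal there are 2 components.
12—1 is a bridge — removing it separates 12's side from 1's side.
After removal: 3 components.

3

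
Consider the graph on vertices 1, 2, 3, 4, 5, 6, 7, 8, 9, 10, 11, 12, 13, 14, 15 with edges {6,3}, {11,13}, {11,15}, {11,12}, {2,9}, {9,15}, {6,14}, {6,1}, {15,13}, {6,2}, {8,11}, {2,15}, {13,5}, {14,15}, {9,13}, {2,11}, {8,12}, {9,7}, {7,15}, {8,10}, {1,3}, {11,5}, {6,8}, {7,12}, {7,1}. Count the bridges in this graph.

1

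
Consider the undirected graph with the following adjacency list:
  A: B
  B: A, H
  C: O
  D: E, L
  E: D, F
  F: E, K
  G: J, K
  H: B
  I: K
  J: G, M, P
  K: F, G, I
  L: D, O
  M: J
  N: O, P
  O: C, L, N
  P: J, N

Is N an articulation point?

Deleting N leaves 2 components (was 2), so N is not a cut vertex.

No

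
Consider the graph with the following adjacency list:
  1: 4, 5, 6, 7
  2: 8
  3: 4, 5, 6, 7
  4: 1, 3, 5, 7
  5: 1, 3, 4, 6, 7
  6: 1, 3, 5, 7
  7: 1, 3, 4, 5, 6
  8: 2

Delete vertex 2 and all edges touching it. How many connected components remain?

2

With 2 gone, the remaining components are: {8}; {1, 3, 4, 5, 6, 7}.
That is 2 components.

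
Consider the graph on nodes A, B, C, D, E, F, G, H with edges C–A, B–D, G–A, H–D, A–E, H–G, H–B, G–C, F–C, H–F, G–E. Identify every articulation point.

Removing H increases the component count from 1 to 2, so H is a cut vertex.
By contrast removing G leaves 1 component; it is not a cut vertex. No other vertex is a cut vertex either.

H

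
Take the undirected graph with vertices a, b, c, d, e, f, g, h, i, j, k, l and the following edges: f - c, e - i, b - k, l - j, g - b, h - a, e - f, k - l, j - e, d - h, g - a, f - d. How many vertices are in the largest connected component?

Starting from a we can reach a, b, c, d, e, f, g, h, i, j, k, l. That is one component of size 12.
The largest has 12 vertices.

12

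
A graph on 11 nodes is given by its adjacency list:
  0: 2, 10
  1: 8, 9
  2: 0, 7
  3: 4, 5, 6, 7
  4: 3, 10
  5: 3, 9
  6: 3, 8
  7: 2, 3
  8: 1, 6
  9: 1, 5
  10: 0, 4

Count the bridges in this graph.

The edges on the cycle 3-6-8-1-9-5-3 are not bridges since each lies on that cycle.
Every edge lies on some cycle, so there are no bridges.

0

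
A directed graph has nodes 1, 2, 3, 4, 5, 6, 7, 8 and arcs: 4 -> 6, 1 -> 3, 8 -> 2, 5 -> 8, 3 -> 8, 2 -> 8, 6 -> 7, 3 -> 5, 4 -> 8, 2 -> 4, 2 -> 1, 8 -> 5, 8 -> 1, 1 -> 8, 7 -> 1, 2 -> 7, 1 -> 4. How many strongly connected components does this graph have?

{1, 2, 3, 4, 5, 6, 7, 8} are all mutually reachable — one SCC of size 8.
That gives 1 strongly connected component.

1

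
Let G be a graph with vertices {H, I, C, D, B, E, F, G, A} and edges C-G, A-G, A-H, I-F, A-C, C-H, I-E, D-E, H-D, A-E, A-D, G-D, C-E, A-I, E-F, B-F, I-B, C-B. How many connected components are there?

1

Starting from A we can reach A, B, C, D, E, F, G, H, I. That is one component of size 9.
Total: 1 component.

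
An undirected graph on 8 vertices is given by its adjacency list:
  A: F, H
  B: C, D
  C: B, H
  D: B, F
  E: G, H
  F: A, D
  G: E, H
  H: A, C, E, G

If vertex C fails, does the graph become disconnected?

No

Deleting C leaves 1 component (was 1) (its neighbors B, H remain connected to each other), so C is not a cut vertex.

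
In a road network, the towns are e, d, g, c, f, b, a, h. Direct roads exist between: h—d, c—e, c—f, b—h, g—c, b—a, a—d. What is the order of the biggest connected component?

4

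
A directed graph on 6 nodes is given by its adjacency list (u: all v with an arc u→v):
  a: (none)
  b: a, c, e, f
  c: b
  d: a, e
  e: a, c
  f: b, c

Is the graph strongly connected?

No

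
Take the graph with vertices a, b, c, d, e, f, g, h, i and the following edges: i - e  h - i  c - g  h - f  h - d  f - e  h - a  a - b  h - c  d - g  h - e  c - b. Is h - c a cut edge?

No

After removing h - c, the path h-a-b-c still connects them, so the edge is not a bridge.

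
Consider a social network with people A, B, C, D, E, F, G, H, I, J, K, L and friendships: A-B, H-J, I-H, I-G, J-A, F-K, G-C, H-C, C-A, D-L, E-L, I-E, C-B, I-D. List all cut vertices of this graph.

I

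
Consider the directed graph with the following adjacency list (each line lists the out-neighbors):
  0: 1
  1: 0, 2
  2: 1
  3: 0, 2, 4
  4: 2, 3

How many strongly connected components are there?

2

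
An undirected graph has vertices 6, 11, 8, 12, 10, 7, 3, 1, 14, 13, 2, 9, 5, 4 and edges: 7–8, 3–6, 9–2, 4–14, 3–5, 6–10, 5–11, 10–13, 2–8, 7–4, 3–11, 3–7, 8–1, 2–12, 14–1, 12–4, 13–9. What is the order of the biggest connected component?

14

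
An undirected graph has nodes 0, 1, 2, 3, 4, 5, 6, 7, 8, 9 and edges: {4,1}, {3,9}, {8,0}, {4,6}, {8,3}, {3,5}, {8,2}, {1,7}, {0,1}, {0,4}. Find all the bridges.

0-8, 1-7, 2-8, 3-5, 3-8, 3-9, 4-6

The edges on the cycle 0-4-1-0 are not bridges since each lies on that cycle.
But removing 8 - 3 disconnects 8 from 3; removing 8 - 2 disconnects 8 from 2; removing 1 - 7 disconnects 1 from 7; removing 9 - 3 disconnects 9 from 3 — these are bridges.
In total 7 edges are bridges.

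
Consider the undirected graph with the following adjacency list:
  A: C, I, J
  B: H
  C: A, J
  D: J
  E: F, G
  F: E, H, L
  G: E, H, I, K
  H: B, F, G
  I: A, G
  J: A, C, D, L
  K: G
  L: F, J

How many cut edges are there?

The edges on the cycle A-J-L-F-H-G-I-A are not bridges since each lies on that cycle.
But removing K-G disconnects K from G; removing D-J disconnects D from J; removing H-B disconnects H from B — these are bridges.
That makes 3 bridges.

3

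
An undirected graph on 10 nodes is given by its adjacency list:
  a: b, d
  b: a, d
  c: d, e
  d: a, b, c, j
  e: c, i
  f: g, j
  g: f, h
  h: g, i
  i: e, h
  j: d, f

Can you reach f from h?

Yes

From h we can reach a, b, c, d, e, f, g, h, i, j, which includes f.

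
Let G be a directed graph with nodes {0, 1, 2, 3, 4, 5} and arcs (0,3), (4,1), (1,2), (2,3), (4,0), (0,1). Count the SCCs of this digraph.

{4} is an SCC by itself.
{1} is an SCC by itself.
{3} is an SCC by itself.
{5} is an SCC by itself.
{0} is an SCC by itself.
(and 1 more singleton SCC)
That gives 6 strongly connected components.

6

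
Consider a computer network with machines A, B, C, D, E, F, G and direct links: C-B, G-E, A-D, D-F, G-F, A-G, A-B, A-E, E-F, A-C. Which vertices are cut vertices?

Removing A increases the component count from 1 to 2, so A is a cut vertex.
By contrast removing C leaves 1 component; it is not a cut vertex. No other vertex is a cut vertex either.

A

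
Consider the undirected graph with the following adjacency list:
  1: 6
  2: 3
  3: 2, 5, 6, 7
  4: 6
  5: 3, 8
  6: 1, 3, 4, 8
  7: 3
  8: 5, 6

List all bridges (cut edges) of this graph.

1-6, 2-3, 3-7, 4-6

The edges on the cycle 8-6-3-5-8 are not bridges since each lies on that cycle.
But removing 6-1 disconnects 6 from 1; removing 3-7 disconnects 3 from 7; removing 3-2 disconnects 3 from 2; removing 6-4 disconnects 6 from 4 — these are bridges.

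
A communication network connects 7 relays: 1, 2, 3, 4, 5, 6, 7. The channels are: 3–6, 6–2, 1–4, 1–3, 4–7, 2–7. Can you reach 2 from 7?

From 7 we can reach 1, 2, 3, 4, 6, 7, which includes 2.

Yes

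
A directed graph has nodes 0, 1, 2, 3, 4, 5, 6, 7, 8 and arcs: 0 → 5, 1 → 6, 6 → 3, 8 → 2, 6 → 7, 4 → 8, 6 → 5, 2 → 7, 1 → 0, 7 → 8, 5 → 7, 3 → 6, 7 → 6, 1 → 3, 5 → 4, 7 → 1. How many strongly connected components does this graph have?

1

{0, 1, 2, 3, 4, 5, 6, 7, 8} are all mutually reachable — one SCC of size 9.
That gives 1 strongly connected component.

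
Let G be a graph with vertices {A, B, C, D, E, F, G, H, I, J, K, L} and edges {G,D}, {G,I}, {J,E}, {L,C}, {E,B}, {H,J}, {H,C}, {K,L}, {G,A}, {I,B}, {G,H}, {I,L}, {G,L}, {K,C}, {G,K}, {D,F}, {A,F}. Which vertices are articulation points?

Removing G increases the component count from 1 to 2, so G is a cut vertex.
By contrast removing H leaves 1 component; it is not a cut vertex. No other vertex is a cut vertex either.

G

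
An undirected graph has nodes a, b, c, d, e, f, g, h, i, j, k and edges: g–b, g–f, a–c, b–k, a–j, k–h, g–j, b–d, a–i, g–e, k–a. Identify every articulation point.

a, b, g, k

Removing a increases the component count from 1 to 3, so a is a cut vertex.
Removing b increases the component count from 1 to 2, so b is a cut vertex.
Removing g increases the component count from 1 to 3, so g is a cut vertex.
Likewise k is a cut vertex.
By contrast removing e leaves 1 component; it is not a cut vertex. No other vertex is a cut vertex either.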